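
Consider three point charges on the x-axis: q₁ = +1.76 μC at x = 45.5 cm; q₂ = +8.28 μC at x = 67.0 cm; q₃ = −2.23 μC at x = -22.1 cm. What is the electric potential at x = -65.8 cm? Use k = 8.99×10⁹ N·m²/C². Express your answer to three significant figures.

2.44×10⁴ V

Electric potential is a scalar, so the contributions from each charge add algebraically: V = Σ kqᵢ/rᵢ.
Distances from the field point to each charge: r₁ = 1.11 m, r₂ = 1.33 m, r₃ = 0.437 m.
V = k[(1.76×10⁻⁶)/(1.11) + (8.28×10⁻⁶)/(1.33) + (-2.23×10⁻⁶)/(0.437)] = 2.44×10⁴ V.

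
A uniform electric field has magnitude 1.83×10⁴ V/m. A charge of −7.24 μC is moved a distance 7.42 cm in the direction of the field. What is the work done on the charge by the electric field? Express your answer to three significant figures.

-9.83×10⁻³ J

The potential change for a displacement 7.42 cm in the direction of the field is ΔV = −Ed = -1360 V.
W_field = −qΔV = -9.83×10⁻³ J.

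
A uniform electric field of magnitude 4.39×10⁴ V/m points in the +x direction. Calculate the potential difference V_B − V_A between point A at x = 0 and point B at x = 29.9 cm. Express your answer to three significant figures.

In a uniform field, potential decreases in the direction of E: V_B − V_A = −E·Δx.
V_B − V_A = −(4.39×10⁴ V/m)(0.299 m) = -1.31×10⁴ V.

-1.31×10⁴ V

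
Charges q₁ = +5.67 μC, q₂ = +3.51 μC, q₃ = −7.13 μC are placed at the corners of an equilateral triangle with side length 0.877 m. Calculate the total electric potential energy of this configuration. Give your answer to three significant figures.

-0.467 J

The work to assemble the configuration equals its total potential energy, U = Σ kqᵢqⱼ/rᵢⱼ over all pairs.
All three pair separations equal the side length, 0.877 m.
U = (0.204) + (-0.414) + (-0.257) = -0.467 J.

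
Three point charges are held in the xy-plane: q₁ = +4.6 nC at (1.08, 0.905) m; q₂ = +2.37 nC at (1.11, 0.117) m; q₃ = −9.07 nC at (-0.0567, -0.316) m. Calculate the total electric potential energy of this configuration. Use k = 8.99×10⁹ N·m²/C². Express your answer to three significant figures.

-2.56×10⁻⁷ J

The work to assemble the configuration equals its total potential energy, U = Σ kqᵢqⱼ/rᵢⱼ over all pairs.
Pair separations: r₁₂ = 0.789 m, r₁₃ = 1.67 m, r₂₃ = 1.24 m.
U = (1.24×10⁻⁷) + (-2.25×10⁻⁷) + (-1.55×10⁻⁷) = -2.56×10⁻⁷ J.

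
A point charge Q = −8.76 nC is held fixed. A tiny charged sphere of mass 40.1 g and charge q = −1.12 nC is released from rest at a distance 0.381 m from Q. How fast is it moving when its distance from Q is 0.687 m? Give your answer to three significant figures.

Only the electrostatic force acts, so mechanical energy is conserved: ½mv² = U₁ − U₂ = kQq(1/r₁ − 1/r₂).
U₁ − U₂ = (8.99×10⁹ N·m²/C²)(-8.76×10⁻⁹ C)(-1.12×10⁻⁹ C)(1/0.381 − 1/0.687) = 1.03×10⁻⁷ J.
v = √(2·1.03×10⁻⁷/0.0401) = 2.27×10⁻³ m/s.

2.27×10⁻³ m/s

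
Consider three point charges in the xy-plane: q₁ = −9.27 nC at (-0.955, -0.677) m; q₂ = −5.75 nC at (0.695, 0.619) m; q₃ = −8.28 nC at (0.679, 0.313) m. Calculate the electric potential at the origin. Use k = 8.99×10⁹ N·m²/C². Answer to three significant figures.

-226 V

The total potential is the scalar sum of each charge's contribution, V = Σ kqᵢ/rᵢ.
Distances from the field point to each charge: r₁ = 1.17 m, r₂ = 0.931 m, r₃ = 0.748 m.
V = k[(-9.27×10⁻⁹)/(1.17) + (-5.75×10⁻⁹)/(0.931) + (-8.28×10⁻⁹)/(0.748)] = -226 V.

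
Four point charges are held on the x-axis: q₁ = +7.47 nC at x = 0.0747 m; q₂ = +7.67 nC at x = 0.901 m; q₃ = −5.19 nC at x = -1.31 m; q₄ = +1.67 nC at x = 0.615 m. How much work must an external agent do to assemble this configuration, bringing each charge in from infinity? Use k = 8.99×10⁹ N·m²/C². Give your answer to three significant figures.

The work to assemble the configuration equals its total potential energy, U = Σ kqᵢqⱼ/rᵢⱼ over all pairs.
Pair separations: r₁₂ = 0.826 m, r₁₃ = 1.38 m, r₁₄ = 0.540 m, r₂₃ = 2.21 m, r₂₄ = 0.286 m, r₃₄ = 1.93 m.
Summing all 6 pair terms gives U = 7.80×10⁻⁷ J.

7.80×10⁻⁷ J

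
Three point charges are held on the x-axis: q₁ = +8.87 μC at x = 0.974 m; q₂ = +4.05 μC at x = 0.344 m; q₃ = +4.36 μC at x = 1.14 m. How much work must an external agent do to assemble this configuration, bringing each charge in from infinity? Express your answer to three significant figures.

The work to assemble the configuration equals its total potential energy, U = Σ kqᵢqⱼ/rᵢⱼ over all pairs.
Pair separations: r₁₂ = 0.630 m, r₁₃ = 0.166 m, r₂₃ = 0.796 m.
U = (0.513) + (2.09) + (0.199) = 2.81 J.

2.81 J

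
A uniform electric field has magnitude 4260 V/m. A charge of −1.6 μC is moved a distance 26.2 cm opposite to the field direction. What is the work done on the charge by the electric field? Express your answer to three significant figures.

The potential change for a displacement 26.2 cm opposite to the field direction is ΔV = +Ed = 1120 V.
W_field = −qΔV = 1.79×10⁻³ J.

1.79×10⁻³ J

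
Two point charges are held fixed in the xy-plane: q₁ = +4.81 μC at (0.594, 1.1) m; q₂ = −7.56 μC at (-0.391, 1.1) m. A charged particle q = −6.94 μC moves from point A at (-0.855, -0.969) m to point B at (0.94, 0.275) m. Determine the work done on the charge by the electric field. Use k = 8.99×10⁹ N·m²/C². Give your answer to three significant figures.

The work done by the electric force is W_field = −ΔU = −q(V_B − V_A) = q(V_A − V_B).
At A: distances to the source charges are 2.53 m, 2.12 m; V_A = Σ kqᵢ/rᵢ = -1.49×10⁴ V.
At B: distances to the source charges are 0.895 m, 1.57 m; V_B = Σ kqᵢ/rᵢ = 4930 V.
ΔV = V_B − V_A = 1.99×10⁴ V.
W_field = −qΔV = −(-6.94×10⁻⁶ C)(1.99×10⁴ V) = 0.138 J.

0.138 J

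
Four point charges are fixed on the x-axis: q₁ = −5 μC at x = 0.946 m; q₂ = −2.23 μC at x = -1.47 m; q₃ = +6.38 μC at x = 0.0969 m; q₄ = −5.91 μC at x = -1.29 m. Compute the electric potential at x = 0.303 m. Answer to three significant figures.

The total potential is the scalar sum of each charge's contribution, V = Σ kqᵢ/rᵢ.
Distances from the field point to each charge: r₁ = 0.643 m, r₂ = 1.77 m, r₃ = 0.206 m, r₄ = 1.59 m.
V = k[(-5.00×10⁻⁶)/(0.643) + (-2.23×10⁻⁶)/(1.77) + (6.38×10⁻⁶)/(0.206) + (-5.91×10⁻⁶)/(1.59)] = 1.64×10⁵ V.

1.64×10⁵ V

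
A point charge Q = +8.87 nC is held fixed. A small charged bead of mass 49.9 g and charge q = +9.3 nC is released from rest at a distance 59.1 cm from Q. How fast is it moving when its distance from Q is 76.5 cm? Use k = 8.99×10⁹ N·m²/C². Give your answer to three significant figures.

3.38×10⁻³ m/s

Only the electrostatic force acts, so mechanical energy is conserved: ½mv² = U₁ − U₂ = kQq(1/r₁ − 1/r₂).
U₁ − U₂ = (8.99×10⁹ N·m²/C²)(8.87×10⁻⁹ C)(9.30×10⁻⁹ C)(1/0.591 − 1/0.765) = 2.85×10⁻⁷ J.
v = √(2·2.85×10⁻⁷/0.0499) = 3.38×10⁻³ m/s.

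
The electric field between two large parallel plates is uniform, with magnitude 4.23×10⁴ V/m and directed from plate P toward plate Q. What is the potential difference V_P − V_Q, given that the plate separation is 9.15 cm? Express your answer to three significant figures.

3870 V

In a uniform field, potential decreases in the direction of E: ΔV = −E·d for a displacement d parallel to E.
Going from Q to P is a displacement of 9.15 cm opposite to the field, so V_P − V_Q = +Ed = 3870 V.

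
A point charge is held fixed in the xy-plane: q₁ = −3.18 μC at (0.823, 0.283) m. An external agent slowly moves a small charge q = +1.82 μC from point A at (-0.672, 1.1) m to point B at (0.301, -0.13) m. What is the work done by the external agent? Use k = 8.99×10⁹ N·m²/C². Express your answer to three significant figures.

For quasistatic motion the external work equals the change in potential energy: W_ext = qΔV = q(V_B − V_A).
At A: distance to the source charge is 1.70 m; V_A = kq₁/r = -1.68×10⁴ V.
At B: distance to the source charge is 0.666 m; V_B = kq₁/r = -4.29×10⁴ V.
ΔV = V_B − V_A = -2.62×10⁴ V.
W_ext = qΔV = (1.82×10⁻⁶ C)(-2.62×10⁴ V) = -0.0476 J.

-0.0476 J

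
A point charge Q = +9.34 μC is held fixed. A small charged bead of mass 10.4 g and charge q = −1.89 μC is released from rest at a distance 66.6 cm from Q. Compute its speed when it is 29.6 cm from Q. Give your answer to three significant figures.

7.57 m/s

Only the electrostatic force acts, so mechanical energy is conserved: ½mv² = U₁ − U₂ = kQq(1/r₁ − 1/r₂).
U₁ − U₂ = (8.99×10⁹ N·m²/C²)(9.34×10⁻⁶ C)(-1.89×10⁻⁶ C)(1/0.666 − 1/0.296) = 0.298 J.
v = √(2·0.298/0.0104) = 7.57 m/s.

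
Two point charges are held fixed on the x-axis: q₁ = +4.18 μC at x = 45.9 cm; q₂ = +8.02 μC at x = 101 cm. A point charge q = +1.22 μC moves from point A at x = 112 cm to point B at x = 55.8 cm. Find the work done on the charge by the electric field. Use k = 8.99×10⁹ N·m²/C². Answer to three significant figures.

0.211 J

The work done by the electric force is W_field = −ΔU = −q(V_B − V_A) = q(V_A − V_B).
At A: distances to the source charges are 0.661 m, 0.110 m; V_A = Σ kqᵢ/rᵢ = 7.12×10⁵ V.
At B: distances to the source charges are 0.0990 m, 0.452 m; V_B = Σ kqᵢ/rᵢ = 5.39×10⁵ V.
ΔV = V_B − V_A = -1.73×10⁵ V.
W_field = −qΔV = −(1.22×10⁻⁶ C)(-1.73×10⁵ V) = 0.211 J.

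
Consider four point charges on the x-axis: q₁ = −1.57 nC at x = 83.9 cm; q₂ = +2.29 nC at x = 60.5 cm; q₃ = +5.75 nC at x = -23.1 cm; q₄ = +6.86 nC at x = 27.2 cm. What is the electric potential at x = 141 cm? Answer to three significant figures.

86.5 V

Electric potential is a scalar, so the contributions from each charge add algebraically: V = Σ kqᵢ/rᵢ.
Distances from the field point to each charge: r₁ = 0.571 m, r₂ = 0.805 m, r₃ = 1.64 m, r₄ = 1.14 m.
V = k[(-1.57×10⁻⁹)/(0.571) + (2.29×10⁻⁹)/(0.805) + (5.75×10⁻⁹)/(1.64) + (6.86×10⁻⁹)/(1.14)] = 86.5 V.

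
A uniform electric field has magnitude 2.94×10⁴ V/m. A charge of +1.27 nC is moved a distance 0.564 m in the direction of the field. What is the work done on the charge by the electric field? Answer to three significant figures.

2.11×10⁻⁵ J

The potential change for a displacement 0.564 m in the direction of the field is ΔV = −Ed = -1.66×10⁴ V.
W_field = −qΔV = 2.11×10⁻⁵ J.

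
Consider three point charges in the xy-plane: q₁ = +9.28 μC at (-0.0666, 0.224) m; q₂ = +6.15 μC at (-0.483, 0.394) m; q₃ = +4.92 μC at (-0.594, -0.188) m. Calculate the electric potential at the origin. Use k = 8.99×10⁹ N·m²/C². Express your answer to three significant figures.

5.17×10⁵ V

The total potential is the scalar sum of each charge's contribution, V = Σ kqᵢ/rᵢ.
Distances from the field point to each charge: r₁ = 0.234 m, r₂ = 0.623 m, r₃ = 0.623 m.
V = k[(9.28×10⁻⁶)/(0.234) + (6.15×10⁻⁶)/(0.623) + (4.92×10⁻⁶)/(0.623)] = 5.17×10⁵ V.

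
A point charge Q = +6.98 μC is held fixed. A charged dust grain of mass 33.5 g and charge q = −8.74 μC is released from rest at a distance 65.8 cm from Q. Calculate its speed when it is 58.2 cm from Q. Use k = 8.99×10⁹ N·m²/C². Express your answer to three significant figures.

2.55 m/s

Only the electrostatic force acts, so mechanical energy is conserved: ½mv² = U₁ − U₂ = kQq(1/r₁ − 1/r₂).
U₁ − U₂ = (8.99×10⁹ N·m²/C²)(6.98×10⁻⁶ C)(-8.74×10⁻⁶ C)(1/0.658 − 1/0.582) = 0.109 J.
v = √(2·0.109/0.0335) = 2.55 m/s.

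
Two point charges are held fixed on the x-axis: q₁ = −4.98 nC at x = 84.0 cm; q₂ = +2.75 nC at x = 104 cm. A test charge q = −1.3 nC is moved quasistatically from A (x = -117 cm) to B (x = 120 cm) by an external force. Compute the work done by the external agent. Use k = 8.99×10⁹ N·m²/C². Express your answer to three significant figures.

For quasistatic motion the external work equals the change in potential energy: W_ext = qΔV = q(V_B − V_A).
At A: distances to the source charges are 2.01 m, 2.21 m; V_A = Σ kqᵢ/rᵢ = -11.1 V.
At B: distances to the source charges are 0.360 m, 0.160 m; V_B = Σ kqᵢ/rᵢ = 30.2 V.
ΔV = V_B − V_A = 41.2 V.
W_ext = qΔV = (-1.30×10⁻⁹ C)(41.2 V) = -5.36×10⁻⁸ J.

-5.36×10⁻⁸ J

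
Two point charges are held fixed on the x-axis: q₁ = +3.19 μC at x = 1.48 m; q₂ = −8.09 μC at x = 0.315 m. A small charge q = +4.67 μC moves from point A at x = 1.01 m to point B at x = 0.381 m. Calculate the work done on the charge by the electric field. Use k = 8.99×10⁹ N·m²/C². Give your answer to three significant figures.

The work done by the electric force is W_field = −ΔU = −q(V_B − V_A) = q(V_A − V_B).
At A: distances to the source charges are 0.470 m, 0.695 m; V_A = Σ kqᵢ/rᵢ = -4.36×10⁴ V.
At B: distances to the source charges are 1.10 m, 0.0660 m; V_B = Σ kqᵢ/rᵢ = -1.08×10⁶ V.
ΔV = V_B − V_A = -1.03×10⁶ V.
W_field = −qΔV = −(4.67×10⁻⁶ C)(-1.03×10⁶ V) = 4.82 J.

4.82 J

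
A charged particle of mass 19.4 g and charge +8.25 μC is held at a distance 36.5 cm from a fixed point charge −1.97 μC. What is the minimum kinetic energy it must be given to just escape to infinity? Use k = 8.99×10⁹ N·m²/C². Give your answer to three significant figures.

0.400 J

To just escape, total mechanical energy must reach zero at infinity: ½mv²_min + U = 0, so ½mv²_min = −U = |kQq|/r.
|U| = |kQq|/r = (8.99×10⁹ N·m²/C²)(1.97×10⁻⁶)(8.25×10⁻⁶)/(0.365) = 0.400 J.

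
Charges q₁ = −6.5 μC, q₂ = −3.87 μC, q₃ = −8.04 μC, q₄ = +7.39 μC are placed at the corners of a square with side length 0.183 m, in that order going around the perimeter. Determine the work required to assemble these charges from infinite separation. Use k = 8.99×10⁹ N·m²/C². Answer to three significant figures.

-1.69 J

The assembly work is the sum of pairwise potential energies, U = Σ_{i<j} kqᵢqⱼ/rᵢⱼ.
The four side pairs have separation 0.183 m and the two diagonal pairs 0.259 m.
Summing all 6 pair terms gives U = -1.69 J.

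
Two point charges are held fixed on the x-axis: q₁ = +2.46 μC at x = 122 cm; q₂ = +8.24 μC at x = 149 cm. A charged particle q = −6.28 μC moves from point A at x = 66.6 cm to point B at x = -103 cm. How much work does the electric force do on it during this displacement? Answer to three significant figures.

The work done by the electric force is W_field = −ΔU = −q(V_B − V_A) = q(V_A − V_B).
At A: distances to the source charges are 0.554 m, 0.824 m; V_A = Σ kqᵢ/rᵢ = 1.30×10⁵ V.
At B: distances to the source charges are 2.25 m, 2.52 m; V_B = Σ kqᵢ/rᵢ = 3.92×10⁴ V.
ΔV = V_B − V_A = -9.06×10⁴ V.
W_field = −qΔV = −(-6.28×10⁻⁶ C)(-9.06×10⁴ V) = -0.569 J.

-0.569 J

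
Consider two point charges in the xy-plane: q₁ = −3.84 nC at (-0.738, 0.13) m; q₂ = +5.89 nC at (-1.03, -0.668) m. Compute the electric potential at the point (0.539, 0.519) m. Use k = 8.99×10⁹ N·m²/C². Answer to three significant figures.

1.05 V

The total potential is the scalar sum of each charge's contribution, V = Σ kqᵢ/rᵢ.
Distances from the field point to each charge: r₁ = 1.33 m, r₂ = 1.97 m.
V = k[(-3.84×10⁻⁹)/(1.33) + (5.89×10⁻⁹)/(1.97)] = 1.05 V.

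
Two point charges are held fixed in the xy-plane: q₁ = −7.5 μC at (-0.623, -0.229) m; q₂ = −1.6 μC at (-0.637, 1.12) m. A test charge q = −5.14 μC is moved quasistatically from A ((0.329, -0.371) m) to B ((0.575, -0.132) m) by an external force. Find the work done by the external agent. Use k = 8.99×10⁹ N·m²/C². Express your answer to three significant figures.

For quasistatic motion the external work equals the change in potential energy: W_ext = qΔV = q(V_B − V_A).
At A: distances to the source charges are 0.963 m, 1.78 m; V_A = Σ kqᵢ/rᵢ = -7.81×10⁴ V.
At B: distances to the source charges are 1.20 m, 1.74 m; V_B = Σ kqᵢ/rᵢ = -6.44×10⁴ V.
ΔV = V_B − V_A = 1.38×10⁴ V.
W_ext = qΔV = (-5.14×10⁻⁶ C)(1.38×10⁴ V) = -0.0709 J.

-0.0709 J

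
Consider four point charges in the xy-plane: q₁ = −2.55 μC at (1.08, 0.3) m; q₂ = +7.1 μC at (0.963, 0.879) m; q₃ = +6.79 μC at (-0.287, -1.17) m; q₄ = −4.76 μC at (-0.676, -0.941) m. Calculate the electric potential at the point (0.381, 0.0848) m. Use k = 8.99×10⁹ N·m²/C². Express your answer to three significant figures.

Electric potential is a scalar, so the contributions from each charge add algebraically: V = Σ kqᵢ/rᵢ.
Distances from the field point to each charge: r₁ = 0.731 m, r₂ = 0.985 m, r₃ = 1.42 m, r₄ = 1.47 m.
V = k[(-2.55×10⁻⁶)/(0.731) + (7.10×10⁻⁶)/(0.985) + (6.79×10⁻⁶)/(1.42) + (-4.76×10⁻⁶)/(1.47)] = 4.74×10⁴ V.

4.74×10⁴ V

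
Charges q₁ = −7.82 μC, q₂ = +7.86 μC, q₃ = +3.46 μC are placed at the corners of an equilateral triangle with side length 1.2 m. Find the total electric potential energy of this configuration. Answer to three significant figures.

The work to assemble the configuration equals its total potential energy, U = Σ kqᵢqⱼ/rᵢⱼ over all pairs.
All three pair separations equal the side length, 1.20 m.
U = (-0.460) + (-0.203) + (0.204) = -0.459 J.

-0.459 J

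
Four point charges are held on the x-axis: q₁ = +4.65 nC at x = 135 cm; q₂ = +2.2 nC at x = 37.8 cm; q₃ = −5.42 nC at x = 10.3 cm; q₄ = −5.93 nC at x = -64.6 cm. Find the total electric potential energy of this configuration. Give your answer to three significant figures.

-3.30×10⁻⁷ J

The work to assemble the configuration equals its total potential energy, U = Σ kqᵢqⱼ/rᵢⱼ over all pairs.
Pair separations: r₁₂ = 0.972 m, r₁₃ = 1.25 m, r₁₄ = 2.00 m, r₂₃ = 0.275 m, r₂₄ = 1.02 m, r₃₄ = 0.749 m.
Summing all 6 pair terms gives U = -3.30×10⁻⁷ J.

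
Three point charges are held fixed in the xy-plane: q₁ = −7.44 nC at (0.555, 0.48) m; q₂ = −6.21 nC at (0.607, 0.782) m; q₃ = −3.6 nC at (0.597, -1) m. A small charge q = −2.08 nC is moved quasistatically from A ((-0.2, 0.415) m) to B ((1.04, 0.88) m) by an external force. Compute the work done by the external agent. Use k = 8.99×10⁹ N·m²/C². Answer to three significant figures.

1.62×10⁻⁷ J

For quasistatic motion the external work equals the change in potential energy: W_ext = qΔV = q(V_B − V_A).
At A: distances to the source charges are 0.758 m, 0.887 m, 1.62 m; V_A = Σ kqᵢ/rᵢ = -171 V.
At B: distances to the source charges are 0.629 m, 0.444 m, 1.93 m; V_B = Σ kqᵢ/rᵢ = -249 V.
ΔV = V_B − V_A = -77.7 V.
W_ext = qΔV = (-2.08×10⁻⁹ C)(-77.7 V) = 1.62×10⁻⁷ J.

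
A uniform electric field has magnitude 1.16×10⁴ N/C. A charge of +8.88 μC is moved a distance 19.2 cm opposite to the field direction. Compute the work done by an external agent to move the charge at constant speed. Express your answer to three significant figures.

The potential change for a displacement 19.2 cm opposite to the field direction is ΔV = +Ed = 2230 V.
W_ext = qΔV = 0.0198 J.

0.0198 J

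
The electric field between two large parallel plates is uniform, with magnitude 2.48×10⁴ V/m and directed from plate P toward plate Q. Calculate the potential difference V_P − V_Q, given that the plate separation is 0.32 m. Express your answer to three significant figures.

In a uniform field, potential decreases in the direction of E: ΔV = −E·d for a displacement d parallel to E.
Going from Q to P is a displacement of 0.32 m opposite to the field, so V_P − V_Q = +Ed = 7940 V.

7940 V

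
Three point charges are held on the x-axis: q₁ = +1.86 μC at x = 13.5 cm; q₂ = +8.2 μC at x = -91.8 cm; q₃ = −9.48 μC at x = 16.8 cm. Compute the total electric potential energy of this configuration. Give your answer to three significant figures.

The work to assemble the configuration equals its total potential energy, U = Σ kqᵢqⱼ/rᵢⱼ over all pairs.
Pair separations: r₁₂ = 1.05 m, r₁₃ = 0.0330 m, r₂₃ = 1.09 m.
U = (0.130) + (-4.80) + (-0.644) = -5.32 J.

-5.32 J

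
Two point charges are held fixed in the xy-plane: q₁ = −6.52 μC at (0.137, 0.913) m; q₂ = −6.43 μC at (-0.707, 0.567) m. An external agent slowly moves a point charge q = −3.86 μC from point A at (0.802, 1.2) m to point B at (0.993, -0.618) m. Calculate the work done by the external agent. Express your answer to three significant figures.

-0.212 J

For quasistatic motion the external work equals the change in potential energy: W_ext = qΔV = q(V_B − V_A).
At A: distances to the source charges are 0.724 m, 1.64 m; V_A = Σ kqᵢ/rᵢ = -1.16×10⁵ V.
At B: distances to the source charges are 1.75 m, 2.07 m; V_B = Σ kqᵢ/rᵢ = -6.13×10⁴ V.
ΔV = V_B − V_A = 5.49×10⁴ V.
W_ext = qΔV = (-3.86×10⁻⁶ C)(5.49×10⁴ V) = -0.212 J.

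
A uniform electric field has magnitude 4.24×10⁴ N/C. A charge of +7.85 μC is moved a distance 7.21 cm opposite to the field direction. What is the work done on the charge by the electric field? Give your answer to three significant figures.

The potential change for a displacement 7.21 cm opposite to the field direction is ΔV = +Ed = 3060 V.
W_field = −qΔV = -0.0240 J.

-0.0240 J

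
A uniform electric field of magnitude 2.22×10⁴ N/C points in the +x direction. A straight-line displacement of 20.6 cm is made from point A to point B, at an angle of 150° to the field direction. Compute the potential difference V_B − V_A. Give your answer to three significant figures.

Only the component of displacement along E changes the potential: ΔV = −E·d·cosθ.
ΔV = −(2.22×10⁴ V/m)(0.206 m)cos150° = 3960 V.

3960 V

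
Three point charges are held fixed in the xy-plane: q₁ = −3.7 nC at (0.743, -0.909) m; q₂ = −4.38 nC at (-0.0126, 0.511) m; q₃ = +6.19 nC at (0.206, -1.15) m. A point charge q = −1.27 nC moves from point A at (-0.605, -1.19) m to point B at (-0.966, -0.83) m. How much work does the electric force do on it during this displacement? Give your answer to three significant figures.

-2.55×10⁻⁸ J

The work done by the electric force is W_field = −ΔU = −q(V_B − V_A) = q(V_A − V_B).
At A: distances to the source charges are 1.38 m, 1.80 m, 0.812 m; V_A = Σ kqᵢ/rᵢ = 22.5 V.
At B: distances to the source charges are 1.71 m, 1.65 m, 1.21 m; V_B = Σ kqᵢ/rᵢ = 2.43 V.
ΔV = V_B − V_A = -20.1 V.
W_field = −qΔV = −(-1.27×10⁻⁹ C)(-20.1 V) = -2.55×10⁻⁸ J.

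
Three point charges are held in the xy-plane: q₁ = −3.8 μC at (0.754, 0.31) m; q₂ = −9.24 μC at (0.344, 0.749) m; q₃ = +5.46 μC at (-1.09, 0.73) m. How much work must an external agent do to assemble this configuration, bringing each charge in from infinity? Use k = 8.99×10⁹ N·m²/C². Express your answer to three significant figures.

0.111 J

The assembly work is the sum of pairwise potential energies, U = Σ_{i<j} kqᵢqⱼ/rᵢⱼ.
Pair separations: r₁₂ = 0.601 m, r₁₃ = 1.89 m, r₂₃ = 1.43 m.
U = (0.525) + (-0.0986) + (-0.316) = 0.111 J.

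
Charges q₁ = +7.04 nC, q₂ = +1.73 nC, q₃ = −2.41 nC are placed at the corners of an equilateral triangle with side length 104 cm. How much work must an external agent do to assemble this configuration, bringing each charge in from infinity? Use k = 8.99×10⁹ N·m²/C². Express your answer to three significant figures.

The assembly work is the sum of pairwise potential energies, U = Σ_{i<j} kqᵢqⱼ/rᵢⱼ.
All three pair separations equal the side length, 1.04 m.
U = (1.05×10⁻⁷) + (-1.47×10⁻⁷) + (-3.60×10⁻⁸) = -7.74×10⁻⁸ J.

-7.74×10⁻⁸ J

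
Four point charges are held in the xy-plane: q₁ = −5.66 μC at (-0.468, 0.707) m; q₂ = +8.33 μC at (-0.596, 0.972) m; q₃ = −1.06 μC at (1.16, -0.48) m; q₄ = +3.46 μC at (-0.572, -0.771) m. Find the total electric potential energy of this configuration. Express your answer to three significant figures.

-1.44 J

The work to assemble the configuration equals its total potential energy, U = Σ kqᵢqⱼ/rᵢⱼ over all pairs.
Pair separations: r₁₂ = 0.294 m, r₁₃ = 2.01 m, r₁₄ = 1.48 m, r₂₃ = 2.28 m, r₂₄ = 1.74 m, r₃₄ = 1.76 m.
Summing all 6 pair terms gives U = -1.44 J.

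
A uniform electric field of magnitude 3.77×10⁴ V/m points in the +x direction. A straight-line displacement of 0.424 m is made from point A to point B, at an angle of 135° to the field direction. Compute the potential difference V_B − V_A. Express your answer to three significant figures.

1.13×10⁴ V

Only the component of displacement along E changes the potential: ΔV = −E·d·cosθ.
ΔV = −(3.77×10⁴ V/m)(0.424 m)cos135° = 1.13×10⁴ V.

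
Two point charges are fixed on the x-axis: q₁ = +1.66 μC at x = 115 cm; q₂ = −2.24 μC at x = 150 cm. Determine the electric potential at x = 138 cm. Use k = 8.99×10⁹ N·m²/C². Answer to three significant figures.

Electric potential is a scalar, so the contributions from each charge add algebraically: V = Σ kqᵢ/rᵢ.
Distances from the field point to each charge: r₁ = 0.230 m, r₂ = 0.120 m.
V = k[(1.66×10⁻⁶)/(0.230) + (-2.24×10⁻⁶)/(0.120)] = -1.03×10⁵ V.

-1.03×10⁵ V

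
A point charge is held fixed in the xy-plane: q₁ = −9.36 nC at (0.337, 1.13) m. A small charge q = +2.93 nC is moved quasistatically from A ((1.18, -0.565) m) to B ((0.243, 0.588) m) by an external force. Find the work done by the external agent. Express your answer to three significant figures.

-3.18×10⁻⁷ J

For quasistatic motion the external work equals the change in potential energy: W_ext = qΔV = q(V_B − V_A).
At A: distance to the source charge is 1.89 m; V_A = kq₁/r = -44.4 V.
At B: distance to the source charge is 0.550 m; V_B = kq₁/r = -153 V.
ΔV = V_B − V_A = -109 V.
W_ext = qΔV = (2.93×10⁻⁹ C)(-109 V) = -3.18×10⁻⁷ J.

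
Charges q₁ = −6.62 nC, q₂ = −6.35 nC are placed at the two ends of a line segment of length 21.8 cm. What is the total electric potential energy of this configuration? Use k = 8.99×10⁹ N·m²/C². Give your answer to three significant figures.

The work to assemble the configuration equals its total potential energy, U = Σ kqᵢqⱼ/rᵢⱼ over all pairs.
The separation is r = 0.218 m.
U = (1.73×10⁻⁶) = 1.73×10⁻⁶ J.

1.73×10⁻⁶ J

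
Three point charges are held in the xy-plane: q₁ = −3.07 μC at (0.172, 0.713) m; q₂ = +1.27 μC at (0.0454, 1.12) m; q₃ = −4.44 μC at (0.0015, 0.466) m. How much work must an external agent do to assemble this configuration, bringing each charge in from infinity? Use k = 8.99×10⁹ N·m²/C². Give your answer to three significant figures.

0.249 J

The work to assemble the configuration equals its total potential energy, U = Σ kqᵢqⱼ/rᵢⱼ over all pairs.
Pair separations: r₁₂ = 0.426 m, r₁₃ = 0.300 m, r₂₃ = 0.655 m.
U = (-0.0822) + (0.408) + (-0.0773) = 0.249 J.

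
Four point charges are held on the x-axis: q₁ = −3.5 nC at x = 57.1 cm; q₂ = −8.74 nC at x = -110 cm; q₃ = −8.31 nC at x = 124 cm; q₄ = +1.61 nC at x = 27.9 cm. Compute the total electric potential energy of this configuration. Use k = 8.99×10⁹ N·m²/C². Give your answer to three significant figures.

The work to assemble the configuration equals its total potential energy, U = Σ kqᵢqⱼ/rᵢⱼ over all pairs.
Pair separations: r₁₂ = 1.67 m, r₁₃ = 0.669 m, r₁₄ = 0.292 m, r₂₃ = 2.34 m, r₂₄ = 1.38 m, r₃₄ = 0.961 m.
Summing all 6 pair terms gives U = 4.44×10⁻⁷ J.

4.44×10⁻⁷ J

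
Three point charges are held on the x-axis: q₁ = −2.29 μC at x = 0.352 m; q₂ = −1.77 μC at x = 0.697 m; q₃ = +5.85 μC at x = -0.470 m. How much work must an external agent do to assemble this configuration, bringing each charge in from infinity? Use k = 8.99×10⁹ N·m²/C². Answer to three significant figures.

The work to assemble the configuration equals its total potential energy, U = Σ kqᵢqⱼ/rᵢⱼ over all pairs.
Pair separations: r₁₂ = 0.345 m, r₁₃ = 0.822 m, r₂₃ = 1.17 m.
U = (0.106) + (-0.147) + (-0.0798) = -0.121 J.

-0.121 J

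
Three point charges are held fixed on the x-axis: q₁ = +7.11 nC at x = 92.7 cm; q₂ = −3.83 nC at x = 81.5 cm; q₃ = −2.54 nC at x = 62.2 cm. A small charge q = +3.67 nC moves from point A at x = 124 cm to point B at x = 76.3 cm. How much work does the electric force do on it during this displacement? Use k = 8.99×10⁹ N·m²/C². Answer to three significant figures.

1.91×10⁻⁶ J

The work done by the electric force is W_field = −ΔU = −q(V_B − V_A) = q(V_A − V_B).
At A: distances to the source charges are 0.313 m, 0.425 m, 0.618 m; V_A = Σ kqᵢ/rᵢ = 86.2 V.
At B: distances to the source charges are 0.164 m, 0.0520 m, 0.141 m; V_B = Σ kqᵢ/rᵢ = -434 V.
ΔV = V_B − V_A = -521 V.
W_field = −qΔV = −(3.67×10⁻⁹ C)(-521 V) = 1.91×10⁻⁶ J.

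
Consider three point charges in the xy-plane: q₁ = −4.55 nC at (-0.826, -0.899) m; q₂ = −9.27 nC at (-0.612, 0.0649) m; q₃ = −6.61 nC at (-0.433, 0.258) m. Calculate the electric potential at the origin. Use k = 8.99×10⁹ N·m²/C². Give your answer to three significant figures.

The total potential is the scalar sum of each charge's contribution, V = Σ kqᵢ/rᵢ.
Distances from the field point to each charge: r₁ = 1.22 m, r₂ = 0.615 m, r₃ = 0.504 m.
V = k[(-4.55×10⁻⁹)/(1.22) + (-9.27×10⁻⁹)/(0.615) + (-6.61×10⁻⁹)/(0.504)] = -287 V.

-287 V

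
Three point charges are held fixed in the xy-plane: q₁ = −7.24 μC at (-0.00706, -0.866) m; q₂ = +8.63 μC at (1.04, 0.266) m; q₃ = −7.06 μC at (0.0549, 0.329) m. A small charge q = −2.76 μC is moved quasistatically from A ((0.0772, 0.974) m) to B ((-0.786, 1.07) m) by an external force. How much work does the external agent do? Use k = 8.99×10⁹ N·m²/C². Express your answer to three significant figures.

For quasistatic motion the external work equals the change in potential energy: W_ext = qΔV = q(V_B − V_A).
At A: distances to the source charges are 1.84 m, 1.20 m, 0.645 m; V_A = Σ kqᵢ/rᵢ = -6.88×10⁴ V.
At B: distances to the source charges are 2.09 m, 2.00 m, 1.12 m; V_B = Σ kqᵢ/rᵢ = -4.89×10⁴ V.
ΔV = V_B − V_A = 1.98×10⁴ V.
W_ext = qΔV = (-2.76×10⁻⁶ C)(1.98×10⁴ V) = -0.0547 J.

-0.0547 J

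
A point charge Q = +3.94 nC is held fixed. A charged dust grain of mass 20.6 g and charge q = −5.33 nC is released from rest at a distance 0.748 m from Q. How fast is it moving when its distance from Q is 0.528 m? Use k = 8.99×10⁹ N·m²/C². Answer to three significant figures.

Only the electrostatic force acts, so mechanical energy is conserved: ½mv² = U₁ − U₂ = kQq(1/r₁ − 1/r₂).
U₁ − U₂ = (8.99×10⁹ N·m²/C²)(3.94×10⁻⁹ C)(-5.33×10⁻⁹ C)(1/0.748 − 1/0.528) = 1.05×10⁻⁷ J.
v = √(2·1.05×10⁻⁷/0.0206) = 3.20×10⁻³ m/s.

3.20×10⁻³ m/s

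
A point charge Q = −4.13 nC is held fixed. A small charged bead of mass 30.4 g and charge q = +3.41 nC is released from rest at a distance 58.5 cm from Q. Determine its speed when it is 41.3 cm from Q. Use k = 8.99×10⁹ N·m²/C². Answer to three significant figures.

Only the electrostatic force acts, so mechanical energy is conserved: ½mv² = U₁ − U₂ = kQq(1/r₁ − 1/r₂).
U₁ − U₂ = (8.99×10⁹ N·m²/C²)(-4.13×10⁻⁹ C)(3.41×10⁻⁹ C)(1/0.585 − 1/0.413) = 9.01×10⁻⁸ J.
v = √(2·9.01×10⁻⁸/0.0304) = 2.44×10⁻³ m/s.

2.44×10⁻³ m/s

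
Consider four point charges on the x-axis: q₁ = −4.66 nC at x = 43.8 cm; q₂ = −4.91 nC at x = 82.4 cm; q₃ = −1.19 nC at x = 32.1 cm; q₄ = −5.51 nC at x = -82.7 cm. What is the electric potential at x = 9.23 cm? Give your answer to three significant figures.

Electric potential is a scalar, so the contributions from each charge add algebraically: V = Σ kqᵢ/rᵢ.
Distances from the field point to each charge: r₁ = 0.346 m, r₂ = 0.732 m, r₃ = 0.229 m, r₄ = 0.919 m.
V = k[(-4.66×10⁻⁹)/(0.346) + (-4.91×10⁻⁹)/(0.732) + (-1.19×10⁻⁹)/(0.229) + (-5.51×10⁻⁹)/(0.919)] = -282 V.

-282 V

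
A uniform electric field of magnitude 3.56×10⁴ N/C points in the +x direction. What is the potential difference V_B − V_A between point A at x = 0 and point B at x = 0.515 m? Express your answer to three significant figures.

In a uniform field, potential decreases in the direction of E: V_B − V_A = −E·Δx.
V_B − V_A = −(3.56×10⁴ V/m)(0.515 m) = -1.83×10⁴ V.

-1.83×10⁴ V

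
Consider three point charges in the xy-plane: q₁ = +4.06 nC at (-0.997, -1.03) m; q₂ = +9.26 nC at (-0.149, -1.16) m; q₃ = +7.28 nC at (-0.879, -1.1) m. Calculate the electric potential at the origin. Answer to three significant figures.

143 V

Electric potential is a scalar, so the contributions from each charge add algebraically: V = Σ kqᵢ/rᵢ.
Distances from the field point to each charge: r₁ = 1.43 m, r₂ = 1.17 m, r₃ = 1.41 m.
V = k[(4.06×10⁻⁹)/(1.43) + (9.26×10⁻⁹)/(1.17) + (7.28×10⁻⁹)/(1.41)] = 143 V.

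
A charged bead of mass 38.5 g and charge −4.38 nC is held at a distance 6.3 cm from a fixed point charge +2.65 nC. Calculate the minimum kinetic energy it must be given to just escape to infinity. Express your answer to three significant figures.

To just escape, total mechanical energy must reach zero at infinity: ½mv²_min + U = 0, so ½mv²_min = −U = |kQq|/r.
|U| = |kQq|/r = (8.99×10⁹ N·m²/C²)(2.65×10⁻⁹)(4.38×10⁻⁹)/(0.0630) = 1.66×10⁻⁶ J.

1.66×10⁻⁶ J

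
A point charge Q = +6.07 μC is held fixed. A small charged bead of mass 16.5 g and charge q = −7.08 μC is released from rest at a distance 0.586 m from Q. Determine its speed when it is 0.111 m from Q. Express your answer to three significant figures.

Only the electrostatic force acts, so mechanical energy is conserved: ½mv² = U₁ − U₂ = kQq(1/r₁ − 1/r₂).
U₁ − U₂ = (8.99×10⁹ N·m²/C²)(6.07×10⁻⁶ C)(-7.08×10⁻⁶ C)(1/0.586 − 1/0.111) = 2.82 J.
v = √(2·2.82/0.0165) = 18.5 m/s.

18.5 m/s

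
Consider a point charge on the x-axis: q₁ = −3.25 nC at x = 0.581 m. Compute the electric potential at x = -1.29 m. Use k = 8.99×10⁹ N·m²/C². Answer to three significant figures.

-15.6 V

The total potential is the scalar sum of each charge's contribution, V = Σ kqᵢ/rᵢ.
V = k[(-3.25×10⁻⁹)/(1.87)] = -15.6 V.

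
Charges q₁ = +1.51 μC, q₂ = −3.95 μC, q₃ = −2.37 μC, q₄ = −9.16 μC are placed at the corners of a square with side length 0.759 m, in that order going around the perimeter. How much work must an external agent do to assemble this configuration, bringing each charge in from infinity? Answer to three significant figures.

The work to assemble the configuration equals its total potential energy, U = Σ kqᵢqⱼ/rᵢⱼ over all pairs.
The four side pairs have separation 0.759 m and the two diagonal pairs 1.07 m.
Summing all 6 pair terms gives U = 0.407 J.

0.407 J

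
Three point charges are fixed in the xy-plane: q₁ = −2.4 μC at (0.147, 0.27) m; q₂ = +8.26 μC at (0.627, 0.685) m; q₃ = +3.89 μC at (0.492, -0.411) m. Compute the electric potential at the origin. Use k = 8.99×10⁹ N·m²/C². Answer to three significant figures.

The total potential is the scalar sum of each charge's contribution, V = Σ kqᵢ/rᵢ.
Distances from the field point to each charge: r₁ = 0.307 m, r₂ = 0.929 m, r₃ = 0.641 m.
V = k[(-2.40×10⁻⁶)/(0.307) + (8.26×10⁻⁶)/(0.929) + (3.89×10⁻⁶)/(0.641)] = 6.43×10⁴ V.

6.43×10⁴ V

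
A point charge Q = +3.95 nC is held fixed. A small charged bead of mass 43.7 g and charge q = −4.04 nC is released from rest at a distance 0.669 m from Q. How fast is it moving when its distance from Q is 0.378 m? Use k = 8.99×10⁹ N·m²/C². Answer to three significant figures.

2.75×10⁻³ m/s

Only the electrostatic force acts, so mechanical energy is conserved: ½mv² = U₁ − U₂ = kQq(1/r₁ − 1/r₂).
U₁ − U₂ = (8.99×10⁹ N·m²/C²)(3.95×10⁻⁹ C)(-4.04×10⁻⁹ C)(1/0.669 − 1/0.378) = 1.65×10⁻⁷ J.
v = √(2·1.65×10⁻⁷/0.0437) = 2.75×10⁻³ m/s.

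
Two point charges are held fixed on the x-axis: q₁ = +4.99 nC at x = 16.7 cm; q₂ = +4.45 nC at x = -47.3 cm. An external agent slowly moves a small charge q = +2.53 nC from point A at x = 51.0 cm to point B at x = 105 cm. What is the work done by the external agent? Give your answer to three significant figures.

-2.39×10⁻⁷ J

For quasistatic motion the external work equals the change in potential energy: W_ext = qΔV = q(V_B − V_A).
At A: distances to the source charges are 0.343 m, 0.983 m; V_A = Σ kqᵢ/rᵢ = 171 V.
At B: distances to the source charges are 0.883 m, 1.52 m; V_B = Σ kqᵢ/rᵢ = 77.1 V.
ΔV = V_B − V_A = -94.4 V.
W_ext = qΔV = (2.53×10⁻⁹ C)(-94.4 V) = -2.39×10⁻⁷ J.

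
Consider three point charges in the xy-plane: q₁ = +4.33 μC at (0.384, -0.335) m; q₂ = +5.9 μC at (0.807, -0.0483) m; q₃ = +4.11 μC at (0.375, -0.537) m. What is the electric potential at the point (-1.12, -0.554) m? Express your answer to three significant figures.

7.69×10⁴ V

Electric potential is a scalar, so the contributions from each charge add algebraically: V = Σ kqᵢ/rᵢ.
Distances from the field point to each charge: r₁ = 1.52 m, r₂ = 1.99 m, r₃ = 1.50 m.
V = k[(4.33×10⁻⁶)/(1.52) + (5.90×10⁻⁶)/(1.99) + (4.11×10⁻⁶)/(1.50)] = 7.69×10⁴ V.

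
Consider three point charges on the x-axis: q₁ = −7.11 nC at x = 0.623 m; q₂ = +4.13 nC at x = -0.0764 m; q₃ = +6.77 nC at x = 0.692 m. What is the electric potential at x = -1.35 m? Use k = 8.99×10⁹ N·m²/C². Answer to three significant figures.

26.6 V

The total potential is the scalar sum of each charge's contribution, V = Σ kqᵢ/rᵢ.
Distances from the field point to each charge: r₁ = 1.97 m, r₂ = 1.27 m, r₃ = 2.04 m.
V = k[(-7.11×10⁻⁹)/(1.97) + (4.13×10⁻⁹)/(1.27) + (6.77×10⁻⁹)/(2.04)] = 26.6 V.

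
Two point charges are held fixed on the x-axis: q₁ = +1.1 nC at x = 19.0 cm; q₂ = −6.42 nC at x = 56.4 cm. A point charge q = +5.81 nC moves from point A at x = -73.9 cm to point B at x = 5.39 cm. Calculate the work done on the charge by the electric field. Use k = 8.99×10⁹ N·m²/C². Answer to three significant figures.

3.97×10⁻⁸ J

The work done by the electric force is W_field = −ΔU = −q(V_B − V_A) = q(V_A − V_B).
At A: distances to the source charges are 0.929 m, 1.30 m; V_A = Σ kqᵢ/rᵢ = -33.6 V.
At B: distances to the source charges are 0.136 m, 0.510 m; V_B = Σ kqᵢ/rᵢ = -40.5 V.
ΔV = V_B − V_A = -6.84 V.
W_field = −qΔV = −(5.81×10⁻⁹ C)(-6.84 V) = 3.97×10⁻⁸ J.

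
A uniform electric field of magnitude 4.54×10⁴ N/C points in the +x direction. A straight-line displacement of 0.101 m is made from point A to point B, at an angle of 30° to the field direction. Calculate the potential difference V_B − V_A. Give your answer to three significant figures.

Only the component of displacement along E changes the potential: ΔV = −E·d·cosθ.
ΔV = −(4.54×10⁴ V/m)(0.101 m)cos30° = -3970 V.

-3970 V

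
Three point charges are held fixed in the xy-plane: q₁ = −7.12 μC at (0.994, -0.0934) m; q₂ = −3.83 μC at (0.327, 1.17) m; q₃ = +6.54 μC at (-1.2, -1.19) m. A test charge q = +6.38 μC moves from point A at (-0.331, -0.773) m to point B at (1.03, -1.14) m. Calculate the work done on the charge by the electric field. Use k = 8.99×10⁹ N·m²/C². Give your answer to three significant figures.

0.321 J

The work done by the electric force is W_field = −ΔU = −q(V_B − V_A) = q(V_A − V_B).
At A: distances to the source charges are 1.49 m, 2.05 m, 0.964 m; V_A = Σ kqᵢ/rᵢ = 1230 V.
At B: distances to the source charges are 1.05 m, 2.41 m, 2.23 m; V_B = Σ kqᵢ/rᵢ = -4.90×10⁴ V.
ΔV = V_B − V_A = -5.03×10⁴ V.
W_field = −qΔV = −(6.38×10⁻⁶ C)(-5.03×10⁴ V) = 0.321 J.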